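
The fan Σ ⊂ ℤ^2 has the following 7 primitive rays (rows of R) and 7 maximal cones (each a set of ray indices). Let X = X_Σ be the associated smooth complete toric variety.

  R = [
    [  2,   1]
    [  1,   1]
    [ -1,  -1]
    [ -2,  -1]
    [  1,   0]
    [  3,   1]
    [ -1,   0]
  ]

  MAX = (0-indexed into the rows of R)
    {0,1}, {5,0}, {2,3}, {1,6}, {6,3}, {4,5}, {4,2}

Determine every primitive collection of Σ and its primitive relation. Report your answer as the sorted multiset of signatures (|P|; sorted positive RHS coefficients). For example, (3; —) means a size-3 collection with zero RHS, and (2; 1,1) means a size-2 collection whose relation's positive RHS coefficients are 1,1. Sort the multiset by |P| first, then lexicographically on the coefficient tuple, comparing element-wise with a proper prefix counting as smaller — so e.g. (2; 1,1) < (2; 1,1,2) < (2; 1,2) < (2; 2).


Minimal non-faces — 14 found among 7 rays, 7 max cones:

  P = {0,3}:  v_{0} + v_{3} = 0  ⟹  sig = (2; —)
  P = {1,2}:  v_{1} + v_{2} = 0  ⟹  sig = (2; —)
  P = {4,6}:  v_{4} + v_{6} = 0  ⟹  sig = (2; —)
  P = {0,2}:  v_{0} + v_{2} = v_{4}  ⟹  sig = (2; 1)
  P = {0,4}:  v_{0} + v_{4} = v_{5}  ⟹  sig = (2; 1)
  P = {0,6}:  v_{0} + v_{6} = v_{1}  ⟹  sig = (2; 1)
  P = {1,3}:  v_{1} + v_{3} = v_{6}  ⟹  sig = (2; 1)
  P = {1,4}:  v_{1} + v_{4} = v_{0}  ⟹  sig = (2; 1)
  P = {2,6}:  v_{2} + v_{6} = v_{3}  ⟹  sig = (2; 1)
  P = {3,4}:  v_{3} + v_{4} = v_{2}  ⟹  sig = (2; 1)
  P = {3,5}:  v_{3} + v_{5} = v_{4}  ⟹  sig = (2; 1)
  P = {5,6}:  v_{5} + v_{6} = v_{0}  ⟹  sig = (2; 1)
  P = {1,5}:  v_{1} + v_{5} = 2·v_{0}  ⟹  sig = (2; 2)
  P = {2,5}:  v_{2} + v_{5} = 2·v_{4}  ⟹  sig = (2; 2)

so the primitive-relation signature multiset is
{ (2; —) ×3,  (2; 1) ×9,  (2; 2) ×2 }


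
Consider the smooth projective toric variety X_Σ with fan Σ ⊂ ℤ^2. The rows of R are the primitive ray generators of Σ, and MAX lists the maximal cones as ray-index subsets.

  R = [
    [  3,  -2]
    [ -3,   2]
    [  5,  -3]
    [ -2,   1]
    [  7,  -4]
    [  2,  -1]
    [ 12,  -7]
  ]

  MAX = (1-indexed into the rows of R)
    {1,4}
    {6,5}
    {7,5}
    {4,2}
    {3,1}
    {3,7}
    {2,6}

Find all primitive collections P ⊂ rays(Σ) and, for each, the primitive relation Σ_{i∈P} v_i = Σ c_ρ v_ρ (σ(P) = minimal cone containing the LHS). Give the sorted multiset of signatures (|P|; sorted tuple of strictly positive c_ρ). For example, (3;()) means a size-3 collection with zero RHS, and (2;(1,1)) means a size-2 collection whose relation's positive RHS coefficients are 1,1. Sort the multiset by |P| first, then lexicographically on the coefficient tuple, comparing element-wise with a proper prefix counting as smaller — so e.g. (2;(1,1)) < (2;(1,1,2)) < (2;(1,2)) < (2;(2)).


14 minimal non-faces of Δ(Σ) (on 7 rays):

  P = {1,2}:  v_{1} + v_{2} = 0 — sig = (2;())
  P = {4,6}:  v_{4} + v_{6} = 0 — sig = (2;())
  P = {1,6}:  v_{1} + v_{6} = v_{3} — sig = (2;(1))
  P = {2,3}:  v_{2} + v_{3} = v_{6} — sig = (2;(1))
  P = {3,4}:  v_{3} + v_{4} = v_{1} — sig = (2;(1))
  P = {3,5}:  v_{3} + v_{5} = v_{7} — sig = (2;(1))
  P = {3,6}:  v_{3} + v_{6} = v_{5} — sig = (2;(1))
  P = {4,5}:  v_{4} + v_{5} = v_{3} — sig = (2;(1))
  P = {2,7}:  v_{2} + v_{7} = v_{5} + v_{6} — sig = (2;(1,1))
  P = {1,5}:  v_{1} + v_{5} = 2·v_{3} — sig = (2;(2))
  P = {2,5}:  v_{2} + v_{5} = 2·v_{6} — sig = (2;(2))
  P = {4,7}:  v_{4} + v_{7} = 2·v_{3} — sig = (2;(2))
  P = {6,7}:  v_{6} + v_{7} = 2·v_{5} — sig = (2;(2))
  P = {1,7}:  v_{1} + v_{7} = 3·v_{3} — sig = (2;(3))

so the primitive-relation signature multiset is
[(2;()), (2;()), (2;(1)), (2;(1)), (2;(1)), (2;(1)), (2;(1)), (2;(1)), (2;(1,1)), (2;(2)), (2;(2)), (2;(2)), (2;(2)), (2;(3))]


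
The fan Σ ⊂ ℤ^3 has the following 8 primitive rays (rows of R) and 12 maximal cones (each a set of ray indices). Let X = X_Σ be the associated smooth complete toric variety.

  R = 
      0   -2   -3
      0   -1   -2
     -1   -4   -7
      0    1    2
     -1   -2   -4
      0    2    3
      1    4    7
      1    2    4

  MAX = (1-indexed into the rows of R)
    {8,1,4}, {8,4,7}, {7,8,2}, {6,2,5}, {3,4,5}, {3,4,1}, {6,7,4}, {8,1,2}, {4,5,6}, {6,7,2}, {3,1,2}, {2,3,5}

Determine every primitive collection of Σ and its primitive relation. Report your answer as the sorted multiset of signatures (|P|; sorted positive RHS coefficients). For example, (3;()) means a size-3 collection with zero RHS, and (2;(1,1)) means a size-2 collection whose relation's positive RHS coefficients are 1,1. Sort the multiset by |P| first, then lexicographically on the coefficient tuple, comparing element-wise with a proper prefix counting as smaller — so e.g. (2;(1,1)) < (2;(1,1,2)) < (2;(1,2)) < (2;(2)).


Σ has 10 primitive collections:

  • {1,6}:  v_{1} + v_{6} = 0  ⟹  sig = (2;())
  • {2,4}:  v_{2} + v_{4} = 0  ⟹  sig = (2;())
  • {3,7}:  v_{3} + v_{7} = 0  ⟹  sig = (2;())
  • {5,8}:  v_{5} + v_{8} = 0  ⟹  sig = (2;())
  • {1,5}:  v_{1} + v_{5} = v_{3}  ⟹  sig = (2;(1))
  • {1,7}:  v_{1} + v_{7} = v_{8}  ⟹  sig = (2;(1))
  • {3,6}:  v_{3} + v_{6} = v_{5}  ⟹  sig = (2;(1))
  • {3,8}:  v_{3} + v_{8} = v_{1}  ⟹  sig = (2;(1))
  • {5,7}:  v_{5} + v_{7} = v_{6}  ⟹  sig = (2;(1))
  • {6,8}:  v_{6} + v_{8} = v_{7}  ⟹  sig = (2;(1))

Signatures (|P|; sorted positive RHS coefficients), sorted:
[(2;()), (2;()), (2;()), (2;()), (2;(1)), (2;(1)), (2;(1)), (2;(1)), (2;(1)), (2;(1))]


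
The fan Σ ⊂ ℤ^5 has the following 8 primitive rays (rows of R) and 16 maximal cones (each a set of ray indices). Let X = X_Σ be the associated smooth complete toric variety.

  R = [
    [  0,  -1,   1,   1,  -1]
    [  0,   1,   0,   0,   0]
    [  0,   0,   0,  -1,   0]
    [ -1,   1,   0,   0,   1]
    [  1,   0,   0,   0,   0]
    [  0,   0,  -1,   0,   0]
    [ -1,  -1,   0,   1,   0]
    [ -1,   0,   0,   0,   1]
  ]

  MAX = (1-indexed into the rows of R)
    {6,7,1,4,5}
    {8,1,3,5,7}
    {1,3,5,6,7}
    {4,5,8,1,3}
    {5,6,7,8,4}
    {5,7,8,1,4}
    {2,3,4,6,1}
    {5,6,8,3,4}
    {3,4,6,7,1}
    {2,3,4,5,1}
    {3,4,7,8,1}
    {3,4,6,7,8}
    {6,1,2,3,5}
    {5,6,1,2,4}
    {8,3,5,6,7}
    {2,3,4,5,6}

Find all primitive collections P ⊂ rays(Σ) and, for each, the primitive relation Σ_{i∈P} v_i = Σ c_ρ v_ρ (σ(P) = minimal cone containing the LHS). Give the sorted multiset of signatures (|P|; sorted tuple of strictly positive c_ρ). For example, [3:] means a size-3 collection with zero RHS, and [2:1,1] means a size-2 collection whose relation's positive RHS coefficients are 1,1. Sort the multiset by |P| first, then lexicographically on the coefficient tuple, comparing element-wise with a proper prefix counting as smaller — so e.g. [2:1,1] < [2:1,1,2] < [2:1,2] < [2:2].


Δ(Σ) — 8 vertices, 5 min non-faces:

  {2,8}:  v_{2} + v_{8} = v_{4}  ⟹  sig = [2:1]
  {2,7}:  v_{2} + v_{7} = v_{1} + v_{4} + v_{6}  ⟹  sig = [2:1,1,1]
  {1,6,8}:  v_{1} + v_{6} + v_{8} = v_{7}  ⟹  sig = [3:1]
  {3,4,5,7}:  v_{3} + v_{4} + v_{5} + v_{7} = v_{8}  ⟹  sig = [4:1]
  {1,3,4,5,6}:  v_{1} + v_{3} + v_{4} + v_{5} + v_{6} = 0  ⟹  sig = [5:]

Signatures (|P|; sorted positive RHS coefficients), sorted:
    |P|=2: 2 collections, coeffs (1), (1,1,1)
    |P|=3: 1 collection, coeffs (1)
    |P|=4: 1 collection, coeffs (1)
    |P|=5: 1 collection, coeffs ()


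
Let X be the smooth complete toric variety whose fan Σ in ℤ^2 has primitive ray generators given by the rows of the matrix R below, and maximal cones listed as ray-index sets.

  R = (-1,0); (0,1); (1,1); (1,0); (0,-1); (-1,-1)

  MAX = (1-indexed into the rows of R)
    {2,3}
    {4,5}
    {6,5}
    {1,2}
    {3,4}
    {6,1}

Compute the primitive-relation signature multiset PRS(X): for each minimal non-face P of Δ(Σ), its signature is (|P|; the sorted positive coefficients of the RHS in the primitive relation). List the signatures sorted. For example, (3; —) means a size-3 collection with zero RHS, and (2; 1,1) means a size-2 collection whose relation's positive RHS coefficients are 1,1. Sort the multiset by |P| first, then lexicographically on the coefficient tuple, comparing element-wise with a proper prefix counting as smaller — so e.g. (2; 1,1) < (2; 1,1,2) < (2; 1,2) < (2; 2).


9 collections generate NE(X_Σ); each relation:

  {1,4}:  v_{1} + v_{4} = 0  →  sig = (2; —)
  {2,5}:  v_{2} + v_{5} = 0  →  sig = (2; —)
  {3,6}:  v_{3} + v_{6} = 0  →  sig = (2; —)
  {1,3}:  v_{1} + v_{3} = v_{2}  →  sig = (2; 1)
  {1,5}:  v_{1} + v_{5} = v_{6}  →  sig = (2; 1)
  {2,4}:  v_{2} + v_{4} = v_{3}  →  sig = (2; 1)
  {2,6}:  v_{2} + v_{6} = v_{1}  →  sig = (2; 1)
  {3,5}:  v_{3} + v_{5} = v_{4}  →  sig = (2; 1)
  {4,6}:  v_{4} + v_{6} = v_{5}  →  sig = (2; 1)

so the primitive-relation signature multiset is
    |P|=2: 9 collections, coeffs (), (), (), (1), (1), (1), (1), (1), (1)


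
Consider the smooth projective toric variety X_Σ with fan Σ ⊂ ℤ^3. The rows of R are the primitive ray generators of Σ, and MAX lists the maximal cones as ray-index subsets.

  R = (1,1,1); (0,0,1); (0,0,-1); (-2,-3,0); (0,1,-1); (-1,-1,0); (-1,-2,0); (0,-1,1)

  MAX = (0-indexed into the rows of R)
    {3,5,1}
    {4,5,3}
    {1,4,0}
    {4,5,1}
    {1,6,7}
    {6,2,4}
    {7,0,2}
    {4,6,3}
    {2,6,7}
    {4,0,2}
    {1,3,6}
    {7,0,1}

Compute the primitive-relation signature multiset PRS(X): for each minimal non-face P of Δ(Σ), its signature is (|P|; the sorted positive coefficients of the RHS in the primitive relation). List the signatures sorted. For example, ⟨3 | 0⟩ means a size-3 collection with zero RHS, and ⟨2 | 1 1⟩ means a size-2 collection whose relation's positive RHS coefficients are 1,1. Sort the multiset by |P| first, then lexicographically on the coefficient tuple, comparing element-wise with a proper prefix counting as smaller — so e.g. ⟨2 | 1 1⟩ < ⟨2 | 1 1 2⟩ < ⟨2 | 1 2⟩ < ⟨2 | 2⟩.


|primitive collections| = 12. Relations:

  P={1,2}:  v_{1} + v_{2} = 0 — sig = ⟨2 | 0⟩
  P={4,7}:  v_{4} + v_{7} = 0 — sig = ⟨2 | 0⟩
  P={0,5}:  v_{0} + v_{5} = v_{1} — sig = ⟨2 | 1⟩
  P={0,6}:  v_{0} + v_{6} = v_{7} — sig = ⟨2 | 1⟩
  P={5,6}:  v_{5} + v_{6} = v_{3} — sig = ⟨2 | 1⟩
  P={0,3}:  v_{0} + v_{3} = v_{1} + v_{6} — sig = ⟨2 | 1 1⟩
  P={2,5}:  v_{2} + v_{5} = v_{4} + v_{6} — sig = ⟨2 | 1 1⟩
  P={5,7}:  v_{5} + v_{7} = v_{1} + v_{6} — sig = ⟨2 | 1 1⟩
  P={2,3}:  v_{2} + v_{3} = v_{4} + 2·v_{6} — sig = ⟨2 | 1 2⟩
  P={3,7}:  v_{3} + v_{7} = v_{1} + 2·v_{6} — sig = ⟨2 | 1 2⟩
  P={1,4,6}:  v_{1} + v_{4} + v_{6} = v_{5} — sig = ⟨3 | 1⟩
  P={1,3,4}:  v_{1} + v_{3} + v_{4} = 2·v_{5} — sig = ⟨3 | 2⟩

Hence PRS(X_Σ) =
[⟨2 | 0⟩, ⟨2 | 0⟩, ⟨2 | 1⟩, ⟨2 | 1⟩, ⟨2 | 1⟩, ⟨2 | 1 1⟩, ⟨2 | 1 1⟩, ⟨2 | 1 1⟩, ⟨2 | 1 2⟩, ⟨2 | 1 2⟩, ⟨3 | 1⟩, ⟨3 | 2⟩]


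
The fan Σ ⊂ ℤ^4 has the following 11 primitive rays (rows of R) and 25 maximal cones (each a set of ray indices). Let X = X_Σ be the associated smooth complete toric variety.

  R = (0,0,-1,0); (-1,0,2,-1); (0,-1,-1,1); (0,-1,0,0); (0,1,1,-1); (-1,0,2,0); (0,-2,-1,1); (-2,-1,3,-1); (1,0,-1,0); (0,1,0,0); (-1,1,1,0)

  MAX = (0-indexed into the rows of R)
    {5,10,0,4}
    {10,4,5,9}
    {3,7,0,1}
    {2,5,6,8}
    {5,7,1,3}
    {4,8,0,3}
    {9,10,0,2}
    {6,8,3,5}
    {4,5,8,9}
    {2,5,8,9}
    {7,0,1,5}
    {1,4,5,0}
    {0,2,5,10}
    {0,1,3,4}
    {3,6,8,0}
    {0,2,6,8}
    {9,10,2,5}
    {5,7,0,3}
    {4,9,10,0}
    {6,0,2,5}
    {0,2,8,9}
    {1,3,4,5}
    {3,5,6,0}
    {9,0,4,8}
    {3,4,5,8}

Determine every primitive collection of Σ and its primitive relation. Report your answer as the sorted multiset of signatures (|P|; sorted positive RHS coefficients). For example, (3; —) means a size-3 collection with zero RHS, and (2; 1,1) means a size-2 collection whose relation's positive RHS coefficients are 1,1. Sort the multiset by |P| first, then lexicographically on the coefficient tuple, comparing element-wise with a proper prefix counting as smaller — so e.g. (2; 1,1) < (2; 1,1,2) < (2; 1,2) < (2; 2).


Minimal non-faces — 23 found among 11 rays, 25 max cones:

  P={2,4}:  v_{2} + v_{4} = 0 — sig = (2; —)
  P={3,9}:  v_{3} + v_{9} = 0 — sig = (2; —)
  P={2,3}:  v_{2} + v_{3} = v_{6} — sig = (2; 1)
  P={4,6}:  v_{4} + v_{6} = v_{3} — sig = (2; 1)
  P={6,9}:  v_{6} + v_{9} = v_{2} — sig = (2; 1)
  P={8,10}:  v_{8} + v_{10} = v_{9} — sig = (2; 1)
  P={1,8}:  v_{1} + v_{8} = v_{3} + v_{4} — sig = (2; 1,1)
  P={3,10}:  v_{3} + v_{10} = v_{0} + v_{5} — sig = (2; 1,1)
  P={7,8}:  v_{7} + v_{8} = v_{1} + v_{3} — sig = (2; 1,1)
  P={1,2}:  v_{1} + v_{2} = v_{0} + v_{3} + v_{5} — sig = (2; 1,1,1)
  P={1,9}:  v_{1} + v_{9} = v_{0} + v_{4} + v_{5} — sig = (2; 1,1,1)
  P={6,10}:  v_{6} + v_{10} = v_{0} + v_{2} + v_{5} — sig = (2; 1,1,1)
  P={7,9}:  v_{7} + v_{9} = v_{0} + v_{1} + v_{5} — sig = (2; 1,1,1)
  P={1,6}:  v_{1} + v_{6} = v_{0} + 2·v_{3} + v_{5} — sig = (2; 1,1,2)
  P={1,10}:  v_{1} + v_{10} = 2·v_{0} + v_{4} + 2·v_{5} — sig = (2; 1,2,2)
  P={7,10}:  v_{7} + v_{10} = 2·v_{0} + v_{1} + 2·v_{5} — sig = (2; 1,2,2)
  P={4,7}:  v_{4} + v_{7} = 2·v_{1} — sig = (2; 2)
  P={2,7}:  v_{2} + v_{7} = 2·v_{0} + 2·v_{3} + 2·v_{5} — sig = (2; 2,2,2)
  P={6,7}:  v_{6} + v_{7} = 2·v_{0} + 3·v_{3} + 2·v_{5} — sig = (2; 2,2,3)
  P={0,5,8}:  v_{0} + v_{5} + v_{8} = 0 — sig = (3; —)
  P={0,5,9}:  v_{0} + v_{5} + v_{9} = v_{10} — sig = (3; 1)
  P={0,1,3,5}:  v_{0} + v_{1} + v_{3} + v_{5} = v_{7} — sig = (4; 1)
  P={0,3,4,5}:  v_{0} + v_{3} + v_{4} + v_{5} = v_{1} — sig = (4; 1)

so the primitive-relation signature multiset is
    (2; —)
    (2; —)
    (2; 1)
    (2; 1)
    (2; 1)
    (2; 1)
    (2; 1,1)
    (2; 1,1)
    (2; 1,1)
    (2; 1,1,1)
    (2; 1,1,1)
    (2; 1,1,1)
    (2; 1,1,1)
    (2; 1,1,2)
    (2; 1,2,2)
    (2; 1,2,2)
    (2; 2)
    (2; 2,2,2)
    (2; 2,2,3)
    (3; —)
    (3; 1)
    (4; 1)
    (4; 1)


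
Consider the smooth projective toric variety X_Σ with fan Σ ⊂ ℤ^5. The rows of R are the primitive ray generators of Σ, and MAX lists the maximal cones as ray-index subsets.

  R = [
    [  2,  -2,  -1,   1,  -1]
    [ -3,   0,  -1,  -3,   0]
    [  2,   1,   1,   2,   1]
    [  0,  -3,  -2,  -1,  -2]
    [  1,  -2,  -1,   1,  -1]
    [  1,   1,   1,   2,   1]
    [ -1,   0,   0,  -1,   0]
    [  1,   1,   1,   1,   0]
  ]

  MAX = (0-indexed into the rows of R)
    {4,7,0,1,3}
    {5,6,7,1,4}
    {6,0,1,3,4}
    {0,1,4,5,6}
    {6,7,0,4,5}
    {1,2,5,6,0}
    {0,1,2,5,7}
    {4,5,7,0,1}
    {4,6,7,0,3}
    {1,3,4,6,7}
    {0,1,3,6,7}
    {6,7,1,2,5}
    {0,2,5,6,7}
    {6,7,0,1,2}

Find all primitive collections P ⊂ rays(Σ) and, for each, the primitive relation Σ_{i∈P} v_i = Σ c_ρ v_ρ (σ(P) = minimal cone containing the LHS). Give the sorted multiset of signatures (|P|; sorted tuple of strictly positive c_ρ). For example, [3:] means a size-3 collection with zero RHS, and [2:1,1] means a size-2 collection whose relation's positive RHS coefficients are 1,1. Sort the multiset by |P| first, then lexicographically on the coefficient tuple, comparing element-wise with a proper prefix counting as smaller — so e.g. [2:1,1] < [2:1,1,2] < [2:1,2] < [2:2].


Primitive collections (5):

  {2,3}:  v_{2} + v_{3} = v_{0}  →  sig = [2:1]
  {3,5}:  v_{3} + v_{5} = v_{4}  →  sig = [2:1]
  {2,4}:  v_{2} + v_{4} = v_{0} + v_{5}  →  sig = [2:1,1]
  {0,1,5,6,7}:  v_{0} + v_{1} + v_{5} + v_{6} + v_{7} = 0  →  sig = [5:]
  {0,1,4,6,7}:  v_{0} + v_{1} + v_{4} + v_{6} + v_{7} = v_{3}  →  sig = [5:1]

Hence PRS(X_Σ) =
[[2:1], [2:1], [2:1,1], [5:], [5:1]]


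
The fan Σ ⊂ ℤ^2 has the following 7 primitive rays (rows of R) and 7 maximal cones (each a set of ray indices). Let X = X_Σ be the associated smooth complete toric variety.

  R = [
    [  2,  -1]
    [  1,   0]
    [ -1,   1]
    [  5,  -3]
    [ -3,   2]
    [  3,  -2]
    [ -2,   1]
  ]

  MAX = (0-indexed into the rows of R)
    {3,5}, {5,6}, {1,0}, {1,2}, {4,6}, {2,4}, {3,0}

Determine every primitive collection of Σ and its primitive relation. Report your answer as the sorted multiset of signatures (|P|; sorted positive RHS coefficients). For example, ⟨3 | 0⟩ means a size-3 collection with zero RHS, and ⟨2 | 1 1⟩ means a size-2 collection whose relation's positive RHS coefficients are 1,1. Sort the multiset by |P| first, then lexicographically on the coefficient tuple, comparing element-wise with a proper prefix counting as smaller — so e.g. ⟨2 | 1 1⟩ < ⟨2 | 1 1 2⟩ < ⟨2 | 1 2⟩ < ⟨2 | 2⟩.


Primitive collections (14):

  • {0,6}:  v_{0} + v_{6} = 0 ; sig = ⟨2 | 0⟩
  • {4,5}:  v_{4} + v_{5} = 0 ; sig = ⟨2 | 0⟩
  • {0,2}:  v_{0} + v_{2} = v_{1} ; sig = ⟨2 | 1⟩
  • {0,4}:  v_{0} + v_{4} = v_{2} ; sig = ⟨2 | 1⟩
  • {0,5}:  v_{0} + v_{5} = v_{3} ; sig = ⟨2 | 1⟩
  • {1,6}:  v_{1} + v_{6} = v_{2} ; sig = ⟨2 | 1⟩
  • {2,5}:  v_{2} + v_{5} = v_{0} ; sig = ⟨2 | 1⟩
  • {2,6}:  v_{2} + v_{6} = v_{4} ; sig = ⟨2 | 1⟩
  • {3,4}:  v_{3} + v_{4} = v_{0} ; sig = ⟨2 | 1⟩
  • {3,6}:  v_{3} + v_{6} = v_{5} ; sig = ⟨2 | 1⟩
  • {1,4}:  v_{1} + v_{4} = 2·v_{2} ; sig = ⟨2 | 2⟩
  • {1,5}:  v_{1} + v_{5} = 2·v_{0} ; sig = ⟨2 | 2⟩
  • {2,3}:  v_{2} + v_{3} = 2·v_{0} ; sig = ⟨2 | 2⟩
  • {1,3}:  v_{1} + v_{3} = 3·v_{0} ; sig = ⟨2 | 3⟩

Hence PRS(X_Σ) =
[⟨2 | 0⟩, ⟨2 | 0⟩, ⟨2 | 1⟩, ⟨2 | 1⟩, ⟨2 | 1⟩, ⟨2 | 1⟩, ⟨2 | 1⟩, ⟨2 | 1⟩, ⟨2 | 1⟩, ⟨2 | 1⟩, ⟨2 | 2⟩, ⟨2 | 2⟩, ⟨2 | 2⟩, ⟨2 | 3⟩]


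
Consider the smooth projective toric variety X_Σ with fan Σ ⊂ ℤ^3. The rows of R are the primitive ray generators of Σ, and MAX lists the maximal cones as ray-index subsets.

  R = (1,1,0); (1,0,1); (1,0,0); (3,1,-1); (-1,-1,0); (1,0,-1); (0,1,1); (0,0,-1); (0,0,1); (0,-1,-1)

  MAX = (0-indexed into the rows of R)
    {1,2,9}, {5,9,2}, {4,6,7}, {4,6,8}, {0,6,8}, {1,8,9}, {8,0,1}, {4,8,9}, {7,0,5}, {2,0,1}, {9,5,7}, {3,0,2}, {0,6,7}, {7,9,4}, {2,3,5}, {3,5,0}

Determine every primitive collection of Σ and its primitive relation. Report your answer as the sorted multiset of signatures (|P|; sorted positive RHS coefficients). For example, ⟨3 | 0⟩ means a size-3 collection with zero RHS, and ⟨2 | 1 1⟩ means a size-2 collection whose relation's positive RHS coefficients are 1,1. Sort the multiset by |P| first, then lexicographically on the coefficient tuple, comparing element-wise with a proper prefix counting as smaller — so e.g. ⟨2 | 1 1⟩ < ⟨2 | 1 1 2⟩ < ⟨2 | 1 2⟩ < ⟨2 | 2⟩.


Minimal non-faces — 22 found among 10 rays, 16 max cones:

  {0,4}:  v_{0} + v_{4} = 0  ⟹  sig = ⟨2 | 0⟩
  {6,9}:  v_{6} + v_{9} = 0  ⟹  sig = ⟨2 | 0⟩
  {7,8}:  v_{7} + v_{8} = 0  ⟹  sig = ⟨2 | 0⟩
  {0,9}:  v_{0} + v_{9} = v_{5}  ⟹  sig = ⟨2 | 1⟩
  {1,7}:  v_{1} + v_{7} = v_{2}  ⟹  sig = ⟨2 | 1⟩
  {2,7}:  v_{2} + v_{7} = v_{5}  ⟹  sig = ⟨2 | 1⟩
  {2,8}:  v_{2} + v_{8} = v_{1}  ⟹  sig = ⟨2 | 1⟩
  {4,5}:  v_{4} + v_{5} = v_{9}  ⟹  sig = ⟨2 | 1⟩
  {5,6}:  v_{5} + v_{6} = v_{0}  ⟹  sig = ⟨2 | 1⟩
  {5,8}:  v_{5} + v_{8} = v_{2}  ⟹  sig = ⟨2 | 1⟩
  {2,4}:  v_{2} + v_{4} = v_{8} + v_{9}  ⟹  sig = ⟨2 | 1 1⟩
  {2,6}:  v_{2} + v_{6} = v_{0} + v_{8}  ⟹  sig = ⟨2 | 1 1⟩
  {3,4}:  v_{3} + v_{4} = v_{2} + v_{5}  ⟹  sig = ⟨2 | 1 1⟩
  {1,4}:  v_{1} + v_{4} = 2·v_{8} + v_{9}  ⟹  sig = ⟨2 | 1 2⟩
  {1,6}:  v_{1} + v_{6} = v_{0} + 2·v_{8}  ⟹  sig = ⟨2 | 1 2⟩
  {3,6}:  v_{3} + v_{6} = 2·v_{0} + v_{2}  ⟹  sig = ⟨2 | 1 2⟩
  {3,7}:  v_{3} + v_{7} = v_{0} + 2·v_{5}  ⟹  sig = ⟨2 | 1 2⟩
  {3,8}:  v_{3} + v_{8} = v_{0} + 2·v_{2}  ⟹  sig = ⟨2 | 1 2⟩
  {3,9}:  v_{3} + v_{9} = v_{2} + 2·v_{5}  ⟹  sig = ⟨2 | 1 2⟩
  {1,3}:  v_{1} + v_{3} = v_{0} + 3·v_{2}  ⟹  sig = ⟨2 | 1 3⟩
  {1,5}:  v_{1} + v_{5} = 2·v_{2}  ⟹  sig = ⟨2 | 2⟩
  {0,2,5}:  v_{0} + v_{2} + v_{5} = v_{3}  ⟹  sig = ⟨3 | 1⟩

Hence PRS(X_Σ) =
[⟨2 | 0⟩, ⟨2 | 0⟩, ⟨2 | 0⟩, ⟨2 | 1⟩, ⟨2 | 1⟩, ⟨2 | 1⟩, ⟨2 | 1⟩, ⟨2 | 1⟩, ⟨2 | 1⟩, ⟨2 | 1⟩, ⟨2 | 1 1⟩, ⟨2 | 1 1⟩, ⟨2 | 1 1⟩, ⟨2 | 1 2⟩, ⟨2 | 1 2⟩, ⟨2 | 1 2⟩, ⟨2 | 1 2⟩, ⟨2 | 1 2⟩, ⟨2 | 1 2⟩, ⟨2 | 1 3⟩, ⟨2 | 2⟩, ⟨3 | 1⟩]


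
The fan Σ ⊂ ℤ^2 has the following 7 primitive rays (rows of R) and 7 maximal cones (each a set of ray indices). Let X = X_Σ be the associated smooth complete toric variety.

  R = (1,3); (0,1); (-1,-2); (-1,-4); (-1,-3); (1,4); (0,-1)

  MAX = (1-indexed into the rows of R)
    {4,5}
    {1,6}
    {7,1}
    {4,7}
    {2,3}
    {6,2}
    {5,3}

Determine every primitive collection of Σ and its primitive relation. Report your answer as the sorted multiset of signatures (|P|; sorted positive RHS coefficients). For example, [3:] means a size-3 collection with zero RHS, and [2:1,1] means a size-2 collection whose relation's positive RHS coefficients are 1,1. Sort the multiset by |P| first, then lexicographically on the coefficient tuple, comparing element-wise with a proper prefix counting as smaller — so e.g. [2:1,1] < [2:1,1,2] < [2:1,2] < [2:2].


Σ has 14 primitive collections:

  P={1,5}:  v_{1} + v_{5} = 0  ⇒ sig = [2:]
  P={2,7}:  v_{2} + v_{7} = 0  ⇒ sig = [2:]
  P={4,6}:  v_{4} + v_{6} = 0  ⇒ sig = [2:]
  P={1,2}:  v_{1} + v_{2} = v_{6}  ⇒ sig = [2:1]
  P={1,3}:  v_{1} + v_{3} = v_{2}  ⇒ sig = [2:1]
  P={1,4}:  v_{1} + v_{4} = v_{7}  ⇒ sig = [2:1]
  P={2,4}:  v_{2} + v_{4} = v_{5}  ⇒ sig = [2:1]
  P={2,5}:  v_{2} + v_{5} = v_{3}  ⇒ sig = [2:1]
  P={3,7}:  v_{3} + v_{7} = v_{5}  ⇒ sig = [2:1]
  P={5,6}:  v_{5} + v_{6} = v_{2}  ⇒ sig = [2:1]
  P={5,7}:  v_{5} + v_{7} = v_{4}  ⇒ sig = [2:1]
  P={6,7}:  v_{6} + v_{7} = v_{1}  ⇒ sig = [2:1]
  P={3,4}:  v_{3} + v_{4} = 2·v_{5}  ⇒ sig = [2:2]
  P={3,6}:  v_{3} + v_{6} = 2·v_{2}  ⇒ sig = [2:2]

Sorted signature multiset PRS(X):
{ [2:] ×3,  [2:1] ×9,  [2:2] ×2 }


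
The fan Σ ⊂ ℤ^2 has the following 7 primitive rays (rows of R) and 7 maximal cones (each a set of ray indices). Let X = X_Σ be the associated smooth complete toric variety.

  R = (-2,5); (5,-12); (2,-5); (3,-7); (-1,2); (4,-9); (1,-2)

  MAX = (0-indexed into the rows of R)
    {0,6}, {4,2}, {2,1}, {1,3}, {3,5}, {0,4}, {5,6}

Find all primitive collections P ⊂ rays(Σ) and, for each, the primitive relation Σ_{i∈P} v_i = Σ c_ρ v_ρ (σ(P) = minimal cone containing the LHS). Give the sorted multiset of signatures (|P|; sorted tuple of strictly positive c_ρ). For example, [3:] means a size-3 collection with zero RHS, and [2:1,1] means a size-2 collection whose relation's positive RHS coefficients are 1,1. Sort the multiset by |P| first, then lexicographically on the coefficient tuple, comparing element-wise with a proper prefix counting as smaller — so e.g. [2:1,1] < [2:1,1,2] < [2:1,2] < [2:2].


Primitive collections (14):

  P = {0,2}:  v_{0} + v_{2} = 0 ; sig = [2:]
  P = {4,6}:  v_{4} + v_{6} = 0 ; sig = [2:]
  P = {0,1}:  v_{0} + v_{1} = v_{3} ; sig = [2:1]
  P = {0,3}:  v_{0} + v_{3} = v_{6} ; sig = [2:1]
  P = {2,3}:  v_{2} + v_{3} = v_{1} ; sig = [2:1]
  P = {2,6}:  v_{2} + v_{6} = v_{3} ; sig = [2:1]
  P = {3,4}:  v_{3} + v_{4} = v_{2} ; sig = [2:1]
  P = {3,6}:  v_{3} + v_{6} = v_{5} ; sig = [2:1]
  P = {4,5}:  v_{4} + v_{5} = v_{3} ; sig = [2:1]
  P = {0,5}:  v_{0} + v_{5} = 2·v_{6} ; sig = [2:2]
  P = {1,4}:  v_{1} + v_{4} = 2·v_{2} ; sig = [2:2]
  P = {1,6}:  v_{1} + v_{6} = 2·v_{3} ; sig = [2:2]
  P = {2,5}:  v_{2} + v_{5} = 2·v_{3} ; sig = [2:2]
  P = {1,5}:  v_{1} + v_{5} = 3·v_{3} ; sig = [2:3]

Hence PRS(X_Σ) =
    [2:]
    [2:]
    [2:1]
    [2:1]
    [2:1]
    [2:1]
    [2:1]
    [2:1]
    [2:1]
    [2:2]
    [2:2]
    [2:2]
    [2:2]
    [2:3]


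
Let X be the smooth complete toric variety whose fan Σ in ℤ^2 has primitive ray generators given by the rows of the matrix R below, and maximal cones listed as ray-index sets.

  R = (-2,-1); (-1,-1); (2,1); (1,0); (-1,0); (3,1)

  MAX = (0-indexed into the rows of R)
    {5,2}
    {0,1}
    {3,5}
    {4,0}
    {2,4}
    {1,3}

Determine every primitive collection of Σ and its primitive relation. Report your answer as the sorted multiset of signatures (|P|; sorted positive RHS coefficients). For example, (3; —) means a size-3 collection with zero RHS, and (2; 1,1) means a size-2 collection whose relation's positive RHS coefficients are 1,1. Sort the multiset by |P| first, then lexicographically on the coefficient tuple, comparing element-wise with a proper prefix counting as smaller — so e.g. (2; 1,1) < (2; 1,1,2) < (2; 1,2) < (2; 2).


Σ has 9 primitive collections:

  P={0,2}:  v_{0} + v_{2} = 0  ⇒ sig = (2; —)
  P={3,4}:  v_{3} + v_{4} = 0  ⇒ sig = (2; —)
  P={0,3}:  v_{0} + v_{3} = v_{1}  ⇒ sig = (2; 1)
  P={0,5}:  v_{0} + v_{5} = v_{3}  ⇒ sig = (2; 1)
  P={1,2}:  v_{1} + v_{2} = v_{3}  ⇒ sig = (2; 1)
  P={1,4}:  v_{1} + v_{4} = v_{0}  ⇒ sig = (2; 1)
  P={2,3}:  v_{2} + v_{3} = v_{5}  ⇒ sig = (2; 1)
  P={4,5}:  v_{4} + v_{5} = v_{2}  ⇒ sig = (2; 1)
  P={1,5}:  v_{1} + v_{5} = 2·v_{3}  ⇒ sig = (2; 2)

so the primitive-relation signature multiset is
    (2; —)
    (2; —)
    (2; 1)
    (2; 1)
    (2; 1)
    (2; 1)
    (2; 1)
    (2; 1)
    (2; 2)


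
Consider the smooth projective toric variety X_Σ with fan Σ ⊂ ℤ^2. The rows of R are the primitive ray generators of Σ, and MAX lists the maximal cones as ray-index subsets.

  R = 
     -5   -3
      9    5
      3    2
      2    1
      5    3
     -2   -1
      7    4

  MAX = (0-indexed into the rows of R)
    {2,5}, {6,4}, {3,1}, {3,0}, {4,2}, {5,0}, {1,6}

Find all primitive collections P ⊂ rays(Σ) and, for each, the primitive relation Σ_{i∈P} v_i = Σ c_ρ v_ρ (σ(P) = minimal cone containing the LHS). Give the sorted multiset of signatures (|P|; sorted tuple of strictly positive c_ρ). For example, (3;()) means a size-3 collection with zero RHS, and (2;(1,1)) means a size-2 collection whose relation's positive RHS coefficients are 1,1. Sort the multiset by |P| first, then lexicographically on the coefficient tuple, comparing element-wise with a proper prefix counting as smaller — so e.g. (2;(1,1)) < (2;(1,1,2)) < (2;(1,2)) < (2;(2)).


14 minimal non-faces of Δ(Σ) (on 7 rays):

  P={0,4}:  v_{0} + v_{4} = 0  so sig = (2;())
  P={3,5}:  v_{3} + v_{5} = 0  so sig = (2;())
  P={0,2}:  v_{0} + v_{2} = v_{5}  so sig = (2;(1))
  P={0,6}:  v_{0} + v_{6} = v_{3}  so sig = (2;(1))
  P={1,5}:  v_{1} + v_{5} = v_{6}  so sig = (2;(1))
  P={2,3}:  v_{2} + v_{3} = v_{4}  so sig = (2;(1))
  P={3,4}:  v_{3} + v_{4} = v_{6}  so sig = (2;(1))
  P={3,6}:  v_{3} + v_{6} = v_{1}  so sig = (2;(1))
  P={4,5}:  v_{4} + v_{5} = v_{2}  so sig = (2;(1))
  P={5,6}:  v_{5} + v_{6} = v_{4}  so sig = (2;(1))
  P={1,2}:  v_{1} + v_{2} = v_{4} + v_{6}  so sig = (2;(1,1))
  P={0,1}:  v_{0} + v_{1} = 2·v_{3}  so sig = (2;(2))
  P={1,4}:  v_{1} + v_{4} = 2·v_{6}  so sig = (2;(2))
  P={2,6}:  v_{2} + v_{6} = 2·v_{4}  so sig = (2;(2))

so the primitive-relation signature multiset is
{ (2;()) ×2,  (2;(1)) ×8,  (2;(1,1)),  (2;(2)) ×3 }


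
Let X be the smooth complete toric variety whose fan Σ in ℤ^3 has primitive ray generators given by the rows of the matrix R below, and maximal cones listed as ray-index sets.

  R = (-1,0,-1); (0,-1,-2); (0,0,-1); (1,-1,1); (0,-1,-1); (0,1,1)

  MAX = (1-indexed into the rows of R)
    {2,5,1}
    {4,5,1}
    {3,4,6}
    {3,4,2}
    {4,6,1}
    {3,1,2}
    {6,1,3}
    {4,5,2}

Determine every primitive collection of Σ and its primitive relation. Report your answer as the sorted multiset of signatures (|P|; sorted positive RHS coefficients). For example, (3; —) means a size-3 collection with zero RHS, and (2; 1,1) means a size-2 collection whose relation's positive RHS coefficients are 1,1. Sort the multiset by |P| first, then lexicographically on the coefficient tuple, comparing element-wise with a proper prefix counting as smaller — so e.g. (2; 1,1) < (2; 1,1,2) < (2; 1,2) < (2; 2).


Δ(Σ) — 6 vertices, 5 min non-faces:

  P = {5,6}:  v_{5} + v_{6} = 0 — sig = (2; —)
  P = {2,6}:  v_{2} + v_{6} = v_{3} — sig = (2; 1)
  P = {3,5}:  v_{3} + v_{5} = v_{2} — sig = (2; 1)
  P = {1,3,4}:  v_{1} + v_{3} + v_{4} = v_{5} — sig = (3; 1)
  P = {1,2,4}:  v_{1} + v_{2} + v_{4} = 2·v_{5} — sig = (3; 2)

Signatures (|P|; sorted positive RHS coefficients), sorted:
[(2; —), (2; 1), (2; 1), (3; 1), (3; 2)]


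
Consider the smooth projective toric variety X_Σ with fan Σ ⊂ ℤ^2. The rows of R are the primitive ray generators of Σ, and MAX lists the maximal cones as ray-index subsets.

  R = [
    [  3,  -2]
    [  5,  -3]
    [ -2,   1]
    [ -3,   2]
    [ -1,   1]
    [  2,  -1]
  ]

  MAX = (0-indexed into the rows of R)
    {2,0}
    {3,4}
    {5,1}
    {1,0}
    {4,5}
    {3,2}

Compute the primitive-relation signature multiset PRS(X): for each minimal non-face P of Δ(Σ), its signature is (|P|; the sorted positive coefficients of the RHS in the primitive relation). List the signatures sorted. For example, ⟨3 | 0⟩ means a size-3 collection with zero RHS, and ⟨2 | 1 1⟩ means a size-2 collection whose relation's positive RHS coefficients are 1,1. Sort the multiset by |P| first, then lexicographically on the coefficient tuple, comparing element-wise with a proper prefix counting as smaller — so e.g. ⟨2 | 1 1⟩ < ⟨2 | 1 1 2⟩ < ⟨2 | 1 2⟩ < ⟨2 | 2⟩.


Δ(Σ) — 6 vertices, 9 min non-faces:

  P={0,3}:  v_{0} + v_{3} = 0 ; sig = ⟨2 | 0⟩
  P={2,5}:  v_{2} + v_{5} = 0 ; sig = ⟨2 | 0⟩
  P={0,4}:  v_{0} + v_{4} = v_{5} ; sig = ⟨2 | 1⟩
  P={0,5}:  v_{0} + v_{5} = v_{1} ; sig = ⟨2 | 1⟩
  P={1,2}:  v_{1} + v_{2} = v_{0} ; sig = ⟨2 | 1⟩
  P={1,3}:  v_{1} + v_{3} = v_{5} ; sig = ⟨2 | 1⟩
  P={2,4}:  v_{2} + v_{4} = v_{3} ; sig = ⟨2 | 1⟩
  P={3,5}:  v_{3} + v_{5} = v_{4} ; sig = ⟨2 | 1⟩
  P={1,4}:  v_{1} + v_{4} = 2·v_{5} ; sig = ⟨2 | 2⟩

Sorted signature multiset PRS(X):
{ ⟨2 | 0⟩ ×2,  ⟨2 | 1⟩ ×6,  ⟨2 | 2⟩ }


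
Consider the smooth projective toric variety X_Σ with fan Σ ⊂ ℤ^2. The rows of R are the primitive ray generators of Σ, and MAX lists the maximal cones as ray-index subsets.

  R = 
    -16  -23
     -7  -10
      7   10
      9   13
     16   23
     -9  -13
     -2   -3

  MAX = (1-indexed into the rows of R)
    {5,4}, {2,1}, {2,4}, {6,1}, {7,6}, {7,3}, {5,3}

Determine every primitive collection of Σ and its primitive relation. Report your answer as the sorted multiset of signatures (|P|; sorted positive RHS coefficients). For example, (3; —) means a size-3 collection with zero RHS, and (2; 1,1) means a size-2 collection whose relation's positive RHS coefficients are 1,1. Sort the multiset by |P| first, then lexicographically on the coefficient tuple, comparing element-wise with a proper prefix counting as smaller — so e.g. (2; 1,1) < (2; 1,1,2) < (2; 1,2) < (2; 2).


Δ(Σ) — 7 vertices, 14 min non-faces:

  P={1,5}:  v_{1} + v_{5} = 0  so sig = (2; —)
  P={2,3}:  v_{2} + v_{3} = 0  so sig = (2; —)
  P={4,6}:  v_{4} + v_{6} = 0  so sig = (2; —)
  P={1,3}:  v_{1} + v_{3} = v_{6}  so sig = (2; 1)
  P={1,4}:  v_{1} + v_{4} = v_{2}  so sig = (2; 1)
  P={2,5}:  v_{2} + v_{5} = v_{4}  so sig = (2; 1)
  P={2,6}:  v_{2} + v_{6} = v_{1}  so sig = (2; 1)
  P={2,7}:  v_{2} + v_{7} = v_{6}  so sig = (2; 1)
  P={3,4}:  v_{3} + v_{4} = v_{5}  so sig = (2; 1)
  P={3,6}:  v_{3} + v_{6} = v_{7}  so sig = (2; 1)
  P={4,7}:  v_{4} + v_{7} = v_{3}  so sig = (2; 1)
  P={5,6}:  v_{5} + v_{6} = v_{3}  so sig = (2; 1)
  P={1,7}:  v_{1} + v_{7} = 2·v_{6}  so sig = (2; 2)
  P={5,7}:  v_{5} + v_{7} = 2·v_{3}  so sig = (2; 2)

Signatures (|P|; sorted positive RHS coefficients), sorted:
    |P|=2: 14 collections, coeffs (), (), (), (1), (1), (1), (1), (1), (1), (1), (1), (1), (2), (2)


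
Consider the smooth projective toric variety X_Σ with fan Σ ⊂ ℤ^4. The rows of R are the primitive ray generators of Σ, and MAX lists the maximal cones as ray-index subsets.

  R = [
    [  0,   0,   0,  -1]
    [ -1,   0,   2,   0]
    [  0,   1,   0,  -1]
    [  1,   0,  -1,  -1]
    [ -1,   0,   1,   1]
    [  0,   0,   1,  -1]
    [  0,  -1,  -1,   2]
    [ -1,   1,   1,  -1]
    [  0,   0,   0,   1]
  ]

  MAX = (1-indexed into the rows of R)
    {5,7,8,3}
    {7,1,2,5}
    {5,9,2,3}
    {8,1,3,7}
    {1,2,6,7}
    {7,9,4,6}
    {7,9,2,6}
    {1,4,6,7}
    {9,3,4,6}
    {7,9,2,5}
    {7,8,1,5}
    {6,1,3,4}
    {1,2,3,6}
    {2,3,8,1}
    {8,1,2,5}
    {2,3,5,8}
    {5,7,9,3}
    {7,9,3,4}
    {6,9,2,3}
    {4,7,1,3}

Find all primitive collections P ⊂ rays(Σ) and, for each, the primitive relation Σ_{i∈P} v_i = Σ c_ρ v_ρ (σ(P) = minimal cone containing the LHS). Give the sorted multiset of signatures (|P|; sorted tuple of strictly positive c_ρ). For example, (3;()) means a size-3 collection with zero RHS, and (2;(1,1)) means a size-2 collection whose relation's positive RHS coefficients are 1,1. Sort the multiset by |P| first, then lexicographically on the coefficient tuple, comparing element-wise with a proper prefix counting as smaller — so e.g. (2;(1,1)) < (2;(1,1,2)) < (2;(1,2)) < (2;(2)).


The 11 primitive collections of Σ (r=9, n=4):

  {1,9}:  v_{1} + v_{9} = 0 — sig = (2;())
  {4,5}:  v_{4} + v_{5} = 0 — sig = (2;())
  {2,4}:  v_{2} + v_{4} = v_{6} — sig = (2;(1))
  {5,6}:  v_{5} + v_{6} = v_{2} — sig = (2;(1))
  {4,8}:  v_{4} + v_{8} = v_{1} + v_{3} — sig = (2;(1,1))
  {8,9}:  v_{8} + v_{9} = v_{3} + v_{5} — sig = (2;(1,1))
  {6,8}:  v_{6} + v_{8} = v_{1} + v_{2} + v_{3} — sig = (2;(1,1,1))
  {3,6,7}:  v_{3} + v_{6} + v_{7} = 0 — sig = (3;())
  {1,3,5}:  v_{1} + v_{3} + v_{5} = v_{8} — sig = (3;(1))
  {2,3,7}:  v_{2} + v_{3} + v_{7} = v_{5} — sig = (3;(1))
  {2,7,8}:  v_{2} + v_{7} + v_{8} = v_{1} + 2·v_{5} — sig = (3;(1,2))

Signatures (|P|; sorted positive RHS coefficients), sorted:
[(2;()), (2;()), (2;(1)), (2;(1)), (2;(1,1)), (2;(1,1)), (2;(1,1,1)), (3;()), (3;(1)), (3;(1)), (3;(1,2))]


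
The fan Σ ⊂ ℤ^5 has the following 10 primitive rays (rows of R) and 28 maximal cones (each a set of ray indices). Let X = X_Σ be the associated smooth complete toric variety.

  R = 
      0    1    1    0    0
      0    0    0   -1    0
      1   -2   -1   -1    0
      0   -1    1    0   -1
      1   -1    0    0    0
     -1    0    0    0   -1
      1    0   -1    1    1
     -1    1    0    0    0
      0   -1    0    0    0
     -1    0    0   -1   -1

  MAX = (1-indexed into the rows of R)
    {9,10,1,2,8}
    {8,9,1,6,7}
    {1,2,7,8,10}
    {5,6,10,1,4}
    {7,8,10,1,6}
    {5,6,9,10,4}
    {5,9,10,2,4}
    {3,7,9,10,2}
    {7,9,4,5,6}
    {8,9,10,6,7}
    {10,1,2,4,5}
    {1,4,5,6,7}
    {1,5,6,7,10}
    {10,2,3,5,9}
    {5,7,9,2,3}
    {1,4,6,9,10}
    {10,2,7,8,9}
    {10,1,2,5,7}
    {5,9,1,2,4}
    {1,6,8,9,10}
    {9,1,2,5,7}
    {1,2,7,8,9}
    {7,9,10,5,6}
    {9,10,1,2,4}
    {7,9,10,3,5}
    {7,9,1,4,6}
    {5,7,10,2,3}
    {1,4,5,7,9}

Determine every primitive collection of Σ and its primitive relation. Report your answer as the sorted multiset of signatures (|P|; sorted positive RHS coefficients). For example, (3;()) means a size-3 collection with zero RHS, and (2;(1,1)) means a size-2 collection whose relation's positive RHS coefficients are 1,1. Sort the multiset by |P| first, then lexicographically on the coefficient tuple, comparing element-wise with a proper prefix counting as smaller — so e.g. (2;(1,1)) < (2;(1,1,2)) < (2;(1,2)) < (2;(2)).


Primitive collections (13):

  • {5,8}:  v_{5} + v_{8} = 0  so sig = (2;())
  • {2,6}:  v_{2} + v_{6} = v_{10}  so sig = (2;(1))
  • {1,3}:  v_{1} + v_{3} = v_{2} + v_{5}  so sig = (2;(1,1))
  • {4,8}:  v_{4} + v_{8} = v_{1} + v_{6} + v_{9}  so sig = (2;(1,1,1))
  • {3,8}:  v_{3} + v_{8} = v_{2} + v_{7} + v_{9} + v_{10}  so sig = (2;(1,1,1,1))
  • {3,6}:  v_{3} + v_{6} = v_{5} + v_{7} + v_{9} + 2·v_{10}  so sig = (2;(1,1,1,2))
  • {3,4}:  v_{3} + v_{4} = 2·v_{5} + v_{9} + v_{10}  so sig = (2;(1,1,2))
  • {2,4,7}:  v_{2} + v_{4} + v_{7} = v_{5}  so sig = (3;(1))
  • {4,7,10}:  v_{4} + v_{7} + v_{10} = v_{5} + v_{6}  so sig = (3;(1,1))
  • {1,7,9,10}:  v_{1} + v_{7} + v_{9} + v_{10} = 0  so sig = (4;())
  • {1,5,6,9}:  v_{1} + v_{5} + v_{6} + v_{9} = v_{4}  so sig = (4;(1))
  • {1,5,9,10}:  v_{1} + v_{5} + v_{9} + v_{10} = v_{2} + v_{4}  so sig = (4;(1,1))
  • {2,5,7,9,10}:  v_{2} + v_{5} + v_{7} + v_{9} + v_{10} = v_{3}  so sig = (5;(1))

Sorted signature multiset PRS(X):
{ (2;()),  (2;(1)),  (2;(1,1)),  (2;(1,1,1)),  (2;(1,1,1,1)),  (2;(1,1,1,2)),  (2;(1,1,2)),  (3;(1)),  (3;(1,1)),  (4;()),  (4;(1)),  (4;(1,1)),  (5;(1)) }


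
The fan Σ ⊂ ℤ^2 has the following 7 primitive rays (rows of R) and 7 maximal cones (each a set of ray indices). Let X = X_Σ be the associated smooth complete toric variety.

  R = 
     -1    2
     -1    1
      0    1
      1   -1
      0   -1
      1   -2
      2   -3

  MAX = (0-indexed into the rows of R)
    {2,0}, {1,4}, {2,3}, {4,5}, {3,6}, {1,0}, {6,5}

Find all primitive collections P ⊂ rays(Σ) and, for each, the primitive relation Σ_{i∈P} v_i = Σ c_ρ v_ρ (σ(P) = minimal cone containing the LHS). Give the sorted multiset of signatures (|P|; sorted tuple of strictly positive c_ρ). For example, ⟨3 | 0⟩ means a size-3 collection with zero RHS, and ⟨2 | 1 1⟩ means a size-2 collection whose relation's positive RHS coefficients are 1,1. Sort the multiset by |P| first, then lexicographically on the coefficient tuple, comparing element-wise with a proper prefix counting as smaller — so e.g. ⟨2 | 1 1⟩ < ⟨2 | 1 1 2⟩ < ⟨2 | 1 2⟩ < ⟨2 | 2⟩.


The 14 primitive collections of Σ (r=7, n=2):

  P = {0,5}:  v_{0} + v_{5} = 0 ; sig = ⟨2 | 0⟩
  P = {1,3}:  v_{1} + v_{3} = 0 ; sig = ⟨2 | 0⟩
  P = {2,4}:  v_{2} + v_{4} = 0 ; sig = ⟨2 | 0⟩
  P = {0,3}:  v_{0} + v_{3} = v_{2} ; sig = ⟨2 | 1⟩
  P = {0,4}:  v_{0} + v_{4} = v_{1} ; sig = ⟨2 | 1⟩
  P = {0,6}:  v_{0} + v_{6} = v_{3} ; sig = ⟨2 | 1⟩
  P = {1,2}:  v_{1} + v_{2} = v_{0} ; sig = ⟨2 | 1⟩
  P = {1,5}:  v_{1} + v_{5} = v_{4} ; sig = ⟨2 | 1⟩
  P = {1,6}:  v_{1} + v_{6} = v_{5} ; sig = ⟨2 | 1⟩
  P = {2,5}:  v_{2} + v_{5} = v_{3} ; sig = ⟨2 | 1⟩
  P = {3,4}:  v_{3} + v_{4} = v_{5} ; sig = ⟨2 | 1⟩
  P = {3,5}:  v_{3} + v_{5} = v_{6} ; sig = ⟨2 | 1⟩
  P = {2,6}:  v_{2} + v_{6} = 2·v_{3} ; sig = ⟨2 | 2⟩
  P = {4,6}:  v_{4} + v_{6} = 2·v_{5} ; sig = ⟨2 | 2⟩

so the primitive-relation signature multiset is
{ ⟨2 | 0⟩ ×3,  ⟨2 | 1⟩ ×9,  ⟨2 | 2⟩ ×2 }


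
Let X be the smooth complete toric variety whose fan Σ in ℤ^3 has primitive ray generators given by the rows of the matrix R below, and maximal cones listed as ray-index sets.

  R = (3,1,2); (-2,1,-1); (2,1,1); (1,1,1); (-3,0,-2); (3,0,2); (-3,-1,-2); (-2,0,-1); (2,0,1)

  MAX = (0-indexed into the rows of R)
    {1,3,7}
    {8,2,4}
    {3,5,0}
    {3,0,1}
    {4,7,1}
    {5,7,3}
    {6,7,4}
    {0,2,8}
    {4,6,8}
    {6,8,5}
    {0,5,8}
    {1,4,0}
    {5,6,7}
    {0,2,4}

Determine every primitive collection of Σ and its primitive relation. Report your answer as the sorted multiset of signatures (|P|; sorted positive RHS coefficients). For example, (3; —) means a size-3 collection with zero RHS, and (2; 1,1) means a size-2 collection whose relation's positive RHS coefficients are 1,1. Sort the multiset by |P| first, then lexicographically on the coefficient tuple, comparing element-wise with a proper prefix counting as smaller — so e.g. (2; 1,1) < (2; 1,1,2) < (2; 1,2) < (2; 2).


Δ(Σ) — 9 vertices, 16 min non-faces:

  P = {0,6}:  v_{0} + v_{6} = 0  →  sig = (2; —)
  P = {4,5}:  v_{4} + v_{5} = 0  →  sig = (2; —)
  P = {7,8}:  v_{7} + v_{8} = 0  →  sig = (2; —)
  P = {0,7}:  v_{0} + v_{7} = v_{3}  →  sig = (2; 1)
  P = {1,5}:  v_{1} + v_{5} = v_{3}  →  sig = (2; 1)
  P = {3,4}:  v_{3} + v_{4} = v_{1}  →  sig = (2; 1)
  P = {3,6}:  v_{3} + v_{6} = v_{7}  →  sig = (2; 1)
  P = {3,8}:  v_{3} + v_{8} = v_{0}  →  sig = (2; 1)
  P = {1,6}:  v_{1} + v_{6} = v_{4} + v_{7}  →  sig = (2; 1,1)
  P = {1,8}:  v_{1} + v_{8} = v_{0} + v_{4}  →  sig = (2; 1,1)
  P = {2,5}:  v_{2} + v_{5} = v_{0} + v_{8}  →  sig = (2; 1,1)
  P = {2,6}:  v_{2} + v_{6} = v_{4} + v_{8}  →  sig = (2; 1,1)
  P = {2,7}:  v_{2} + v_{7} = v_{0} + v_{4}  →  sig = (2; 1,1)
  P = {2,3}:  v_{2} + v_{3} = 2·v_{0} + v_{4}  →  sig = (2; 1,2)
  P = {1,2}:  v_{1} + v_{2} = 2·v_{0} + 2·v_{4}  →  sig = (2; 2,2)
  P = {0,4,8}:  v_{0} + v_{4} + v_{8} = v_{2}  →  sig = (3; 1)

Hence PRS(X_Σ) =
{ (2; —) ×3,  (2; 1) ×5,  (2; 1,1) ×5,  (2; 1,2),  (2; 2,2),  (3; 1) }
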